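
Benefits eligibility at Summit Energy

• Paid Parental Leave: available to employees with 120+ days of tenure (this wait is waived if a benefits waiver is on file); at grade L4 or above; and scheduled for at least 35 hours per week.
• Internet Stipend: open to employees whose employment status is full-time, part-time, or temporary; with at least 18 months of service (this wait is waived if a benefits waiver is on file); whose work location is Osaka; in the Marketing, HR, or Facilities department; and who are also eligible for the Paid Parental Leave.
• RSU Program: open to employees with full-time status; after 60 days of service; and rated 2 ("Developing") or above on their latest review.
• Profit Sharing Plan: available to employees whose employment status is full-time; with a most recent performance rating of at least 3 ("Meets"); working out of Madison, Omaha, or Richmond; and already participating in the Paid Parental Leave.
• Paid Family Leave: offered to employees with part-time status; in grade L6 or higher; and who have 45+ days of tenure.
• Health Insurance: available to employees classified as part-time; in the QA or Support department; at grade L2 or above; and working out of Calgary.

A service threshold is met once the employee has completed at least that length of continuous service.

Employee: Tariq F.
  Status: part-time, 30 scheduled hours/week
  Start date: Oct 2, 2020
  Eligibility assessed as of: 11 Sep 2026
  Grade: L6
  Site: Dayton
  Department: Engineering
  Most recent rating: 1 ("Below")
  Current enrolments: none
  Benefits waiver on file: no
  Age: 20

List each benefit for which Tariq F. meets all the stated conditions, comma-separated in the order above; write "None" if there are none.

Paid Family Leave

Service from Oct 2, 2020 to 11 Sep 2026: 2170 days.
Paid Parental Leave — no waiver, service 2170 days ≥ 120 days ✓; grade L6 ≥ L4 ✓; 30 hrs/wk < 35 ✗ → not eligible.
Internet Stipend — status part-time ✓; no waiver, service 2170 days ≥ 18 months (≈540 days) ✓; site Dayton ✗ (not Osaka) → not eligible.
RSU Program — status part-time ✗ (requires full-time) → not eligible.
Profit Sharing Plan — status part-time ✗ (requires full-time) → not eligible.
Paid Family Leave — status part-time ✓; grade L6 ≥ L6 ✓; service 2170 days ≥ 45 days ✓ → eligible.
Health Insurance — status part-time ✓; dept Engineering ✗ → not eligible.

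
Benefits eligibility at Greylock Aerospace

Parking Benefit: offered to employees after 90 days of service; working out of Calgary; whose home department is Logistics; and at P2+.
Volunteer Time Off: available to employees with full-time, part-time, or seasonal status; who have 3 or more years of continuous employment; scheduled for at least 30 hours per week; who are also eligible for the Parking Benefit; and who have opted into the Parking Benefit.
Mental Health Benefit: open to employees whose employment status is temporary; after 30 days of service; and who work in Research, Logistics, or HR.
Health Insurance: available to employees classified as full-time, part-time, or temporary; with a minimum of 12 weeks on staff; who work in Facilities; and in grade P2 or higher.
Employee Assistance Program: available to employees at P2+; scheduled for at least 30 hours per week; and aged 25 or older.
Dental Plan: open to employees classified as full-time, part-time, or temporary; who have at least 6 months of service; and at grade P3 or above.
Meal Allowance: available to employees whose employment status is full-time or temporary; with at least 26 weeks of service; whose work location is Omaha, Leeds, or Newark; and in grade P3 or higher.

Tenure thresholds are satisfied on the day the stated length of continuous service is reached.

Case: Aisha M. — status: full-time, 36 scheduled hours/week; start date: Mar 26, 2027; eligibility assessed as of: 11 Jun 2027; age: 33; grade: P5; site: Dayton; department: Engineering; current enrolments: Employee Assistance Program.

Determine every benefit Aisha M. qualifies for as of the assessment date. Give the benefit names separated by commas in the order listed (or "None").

Service from Mar 26, 2027 to 11 Jun 2027: 77 days.
Parking Benefit — service 77 days < 90 days ✗ → not eligible.
Volunteer Time Off — status full-time ✓; service 77 days < 3 years (≈1095 days) ✗ → not eligible.
Mental Health Benefit — status full-time ✗ (requires temporary) → not eligible.
Health Insurance — status full-time ✓; service 77 days < 12 weeks (≈84 days) ✗ → not eligible.
Employee Assistance Program — grade P5 ≥ P2 ✓; 36 hrs/wk ≥ 30 ✓; age 33 ≥ 25 ✓ → eligible.
Dental Plan — status full-time ✓; service 77 days < 6 months (≈180 days) ✗ → not eligible.
Meal Allowance — status full-time ✓; service 77 days < 26 weeks (≈182 days) ✗ → not eligible.

Employee Assistance Program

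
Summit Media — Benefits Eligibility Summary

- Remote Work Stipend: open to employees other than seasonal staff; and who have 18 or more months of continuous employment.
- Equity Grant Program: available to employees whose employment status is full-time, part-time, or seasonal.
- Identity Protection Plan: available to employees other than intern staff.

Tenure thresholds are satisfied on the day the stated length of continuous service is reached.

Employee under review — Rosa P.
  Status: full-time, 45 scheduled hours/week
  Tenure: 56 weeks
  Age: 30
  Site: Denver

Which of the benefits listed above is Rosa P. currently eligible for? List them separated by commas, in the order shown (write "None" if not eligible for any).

Equity Grant Program, Identity Protection Plan

Remote Work Stipend — status full-time ✓ (not excluded); service 56 weeks < 18 months (≈540 days) ✗ → not eligible.
Equity Grant Program — status full-time ✓ → eligible.
Identity Protection Plan — status full-time ✓ (not excluded) → eligible.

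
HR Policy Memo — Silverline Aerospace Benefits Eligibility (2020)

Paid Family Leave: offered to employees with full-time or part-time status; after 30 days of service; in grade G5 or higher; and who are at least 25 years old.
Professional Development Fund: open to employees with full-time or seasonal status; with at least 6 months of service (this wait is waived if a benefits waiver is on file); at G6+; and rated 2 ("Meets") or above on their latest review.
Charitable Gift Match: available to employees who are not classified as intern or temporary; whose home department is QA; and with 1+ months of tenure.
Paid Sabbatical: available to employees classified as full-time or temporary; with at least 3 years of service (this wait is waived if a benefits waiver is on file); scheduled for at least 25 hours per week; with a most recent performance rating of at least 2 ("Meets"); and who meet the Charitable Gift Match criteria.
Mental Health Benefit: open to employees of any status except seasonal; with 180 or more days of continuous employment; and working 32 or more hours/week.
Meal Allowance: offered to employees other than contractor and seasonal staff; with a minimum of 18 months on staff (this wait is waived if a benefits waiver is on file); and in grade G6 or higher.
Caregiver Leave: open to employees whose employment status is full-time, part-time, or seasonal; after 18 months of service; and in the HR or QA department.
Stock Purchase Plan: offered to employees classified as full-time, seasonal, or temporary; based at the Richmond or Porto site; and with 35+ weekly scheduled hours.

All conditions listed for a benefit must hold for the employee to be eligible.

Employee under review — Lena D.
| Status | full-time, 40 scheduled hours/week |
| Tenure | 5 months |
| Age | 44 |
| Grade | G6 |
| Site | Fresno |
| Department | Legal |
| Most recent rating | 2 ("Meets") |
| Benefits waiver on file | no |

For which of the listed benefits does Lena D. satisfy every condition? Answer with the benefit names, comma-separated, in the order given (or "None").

Paid Family Leave

Paid Family Leave — status full-time ✓; service 5 months ≥ 30 days ✓; grade G6 ≥ G5 ✓; age 44 ≥ 25 ✓ → eligible.
Professional Development Fund — status full-time ✓; no waiver, service 5 months < 6 months ✗ → not eligible.
Charitable Gift Match — status full-time ✓ (not excluded); dept Legal ✗ → not eligible.
Paid Sabbatical — status full-time ✓; no waiver, service 5 months < 3 years (≈1095 days) ✗ → not eligible.
Mental Health Benefit — status full-time ✓ (not excluded); service 5 months < 180 days ✗ → not eligible.
Meal Allowance — status full-time ✓ (not excluded); no waiver, service 5 months < 18 months ✗ → not eligible.
Caregiver Leave — status full-time ✓; service 5 months < 18 months ✗ → not eligible.
Stock Purchase Plan — status full-time ✓; site Fresno ✗ (not Richmond or Porto) → not eligible.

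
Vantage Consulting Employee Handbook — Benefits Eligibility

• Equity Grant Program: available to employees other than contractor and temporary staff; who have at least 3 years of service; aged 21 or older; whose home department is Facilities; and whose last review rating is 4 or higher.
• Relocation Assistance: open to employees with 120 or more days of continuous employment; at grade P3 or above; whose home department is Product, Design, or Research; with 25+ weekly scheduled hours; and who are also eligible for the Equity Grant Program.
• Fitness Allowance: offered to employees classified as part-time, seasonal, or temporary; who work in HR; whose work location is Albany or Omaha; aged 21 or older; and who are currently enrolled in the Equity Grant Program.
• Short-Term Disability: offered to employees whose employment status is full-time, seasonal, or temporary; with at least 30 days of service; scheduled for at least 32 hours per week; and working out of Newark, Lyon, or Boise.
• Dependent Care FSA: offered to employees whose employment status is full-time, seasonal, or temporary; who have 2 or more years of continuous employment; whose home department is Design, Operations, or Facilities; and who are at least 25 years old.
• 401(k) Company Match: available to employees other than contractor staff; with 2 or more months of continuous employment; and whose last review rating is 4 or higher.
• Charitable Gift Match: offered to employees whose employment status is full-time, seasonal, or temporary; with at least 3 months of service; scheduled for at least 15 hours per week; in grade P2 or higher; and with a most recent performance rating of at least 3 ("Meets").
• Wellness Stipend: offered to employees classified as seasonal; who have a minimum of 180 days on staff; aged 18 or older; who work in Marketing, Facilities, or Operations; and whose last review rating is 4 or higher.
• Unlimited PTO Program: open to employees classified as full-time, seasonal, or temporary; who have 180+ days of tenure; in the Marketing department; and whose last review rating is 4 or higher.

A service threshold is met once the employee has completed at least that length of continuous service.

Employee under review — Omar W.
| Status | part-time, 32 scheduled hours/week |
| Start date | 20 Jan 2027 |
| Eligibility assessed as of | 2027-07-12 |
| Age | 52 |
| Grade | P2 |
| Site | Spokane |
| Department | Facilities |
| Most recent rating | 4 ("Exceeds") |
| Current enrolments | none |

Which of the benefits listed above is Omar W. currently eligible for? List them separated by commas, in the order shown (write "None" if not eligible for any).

401(k) Company Match

Service from 20 Jan 2027 to 2027-07-12: 173 days.
Equity Grant Program — status part-time ✓ (not excluded); service 173 days < 3 years (≈1095 days) ✗ → not eligible.
Relocation Assistance — service 173 days ≥ 120 days ✓; grade P2 < P3 ✗ → not eligible.
Fitness Allowance — status part-time ✓; dept Facilities ✗ → not eligible.
Short-Term Disability — status part-time ✗ (requires full-time, seasonal, or temporary) → not eligible.
Dependent Care FSA — status part-time ✗ (requires full-time, seasonal, or temporary) → not eligible.
401(k) Company Match — status part-time ✓ (not excluded); service 173 days ≥ 2 months (≈60 days) ✓; rating 4 ≥ 4 ✓ → eligible.
Charitable Gift Match — status part-time ✗ (requires full-time, seasonal, or temporary) → not eligible.
Wellness Stipend — status part-time ✗ (requires seasonal) → not eligible.
Unlimited PTO Program — status part-time ✗ (requires full-time, seasonal, or temporary) → not eligible.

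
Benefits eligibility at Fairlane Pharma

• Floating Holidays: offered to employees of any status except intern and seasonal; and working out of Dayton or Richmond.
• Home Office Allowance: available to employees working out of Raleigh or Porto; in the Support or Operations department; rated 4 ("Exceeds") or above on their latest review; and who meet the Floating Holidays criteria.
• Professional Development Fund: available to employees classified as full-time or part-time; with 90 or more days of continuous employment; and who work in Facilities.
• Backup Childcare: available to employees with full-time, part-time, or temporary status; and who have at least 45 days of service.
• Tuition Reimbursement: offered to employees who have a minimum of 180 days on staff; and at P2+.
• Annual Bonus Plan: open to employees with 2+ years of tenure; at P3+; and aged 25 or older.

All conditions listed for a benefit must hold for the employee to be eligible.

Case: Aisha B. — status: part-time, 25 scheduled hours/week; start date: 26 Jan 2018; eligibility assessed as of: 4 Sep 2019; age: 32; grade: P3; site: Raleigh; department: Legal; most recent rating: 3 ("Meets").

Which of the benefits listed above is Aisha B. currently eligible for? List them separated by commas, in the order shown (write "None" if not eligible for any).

Backup Childcare, Tuition Reimbursement

Service from 26 Jan 2018 to 4 Sep 2019: 586 days.
Floating Holidays — status part-time ✓ (not excluded); site Raleigh ✗ (not Dayton or Richmond) → not eligible.
Home Office Allowance — site Raleigh ✓; dept Legal ✗ → not eligible.
Professional Development Fund — status part-time ✓; service 586 days ≥ 90 days ✓; dept Legal ✗ → not eligible.
Backup Childcare — status part-time ✓; service 586 days ≥ 45 days ✓ → eligible.
Tuition Reimbursement — service 586 days ≥ 180 days ✓; grade P3 ≥ P2 ✓ → eligible.
Annual Bonus Plan — service 586 days < 2 years (≈730 days) ✗ → not eligible.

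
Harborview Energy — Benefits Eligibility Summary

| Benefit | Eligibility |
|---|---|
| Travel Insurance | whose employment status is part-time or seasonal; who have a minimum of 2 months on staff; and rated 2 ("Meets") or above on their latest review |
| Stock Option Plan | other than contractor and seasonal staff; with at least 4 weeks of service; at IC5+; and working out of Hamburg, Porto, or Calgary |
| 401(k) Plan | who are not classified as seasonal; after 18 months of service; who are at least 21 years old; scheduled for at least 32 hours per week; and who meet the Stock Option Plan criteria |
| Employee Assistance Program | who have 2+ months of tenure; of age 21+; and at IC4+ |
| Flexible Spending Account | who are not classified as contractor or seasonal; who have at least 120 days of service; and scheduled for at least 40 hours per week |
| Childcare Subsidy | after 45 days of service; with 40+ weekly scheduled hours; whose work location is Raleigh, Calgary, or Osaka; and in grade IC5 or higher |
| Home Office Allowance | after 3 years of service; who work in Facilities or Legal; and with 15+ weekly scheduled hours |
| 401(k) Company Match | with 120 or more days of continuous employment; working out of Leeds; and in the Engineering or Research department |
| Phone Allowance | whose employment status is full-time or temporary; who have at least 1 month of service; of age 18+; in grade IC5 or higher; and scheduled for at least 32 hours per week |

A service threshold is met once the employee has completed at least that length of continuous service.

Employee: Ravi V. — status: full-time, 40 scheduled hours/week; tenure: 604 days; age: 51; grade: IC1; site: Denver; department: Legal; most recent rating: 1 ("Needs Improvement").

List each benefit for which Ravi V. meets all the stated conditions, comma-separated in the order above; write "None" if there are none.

Travel Insurance — status full-time ✗ (requires part-time or seasonal) → not eligible.
Stock Option Plan — status full-time ✓ (not excluded); service 604 days ≥ 4 weeks (≈28 days) ✓; grade IC1 < IC5 ✗ → not eligible.
401(k) Plan — status full-time ✓ (not excluded); service 604 days ≥ 18 months (≈540 days) ✓; age 51 ≥ 21 ✓; 40 hrs/wk ≥ 32 ✓; not eligible for Stock Option Plan ✗ → not eligible.
Employee Assistance Program — service 604 days ≥ 2 months (≈60 days) ✓; age 51 ≥ 21 ✓; grade IC1 < IC4 ✗ → not eligible.
Flexible Spending Account — status full-time ✓ (not excluded); service 604 days ≥ 120 days ✓; 40 hrs/wk ≥ 40 ✓ → eligible.
Childcare Subsidy — service 604 days ≥ 45 days ✓; 40 hrs/wk ≥ 40 ✓; site Denver ✗ (not Raleigh, Calgary, or Osaka) → not eligible.
Home Office Allowance — service 604 days < 3 years (≈1095 days) ✗ → not eligible.
401(k) Company Match — service 604 days ≥ 120 days ✓; site Denver ✗ (not Leeds) → not eligible.
Phone Allowance — status full-time ✓; service 604 days ≥ 1 month (≈30 days) ✓; age 51 ≥ 18 ✓; grade IC1 < IC5 ✗ → not eligible.

Flexible Spending Account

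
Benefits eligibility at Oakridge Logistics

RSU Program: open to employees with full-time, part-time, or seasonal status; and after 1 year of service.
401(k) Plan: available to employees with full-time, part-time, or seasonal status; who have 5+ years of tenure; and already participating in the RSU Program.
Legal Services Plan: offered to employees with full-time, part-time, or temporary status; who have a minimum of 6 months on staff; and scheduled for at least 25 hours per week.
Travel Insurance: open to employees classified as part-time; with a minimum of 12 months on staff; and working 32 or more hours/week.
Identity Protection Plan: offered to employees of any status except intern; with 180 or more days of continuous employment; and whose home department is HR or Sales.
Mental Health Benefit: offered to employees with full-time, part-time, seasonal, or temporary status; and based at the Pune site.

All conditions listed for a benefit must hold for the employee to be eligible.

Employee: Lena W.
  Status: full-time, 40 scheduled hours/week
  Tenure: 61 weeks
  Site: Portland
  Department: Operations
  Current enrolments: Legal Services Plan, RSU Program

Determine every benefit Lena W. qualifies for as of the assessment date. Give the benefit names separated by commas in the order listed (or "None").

RSU Program, Legal Services Plan

RSU Program — status full-time ✓; service 61 weeks ≥ 1 year (≈365 days) ✓ → eligible.
401(k) Plan — status full-time ✓; service 61 weeks < 5 years (≈1825 days) ✗ → not eligible.
Legal Services Plan — status full-time ✓; service 61 weeks ≥ 6 months (≈180 days) ✓; 40 hrs/wk ≥ 25 ✓ → eligible.
Travel Insurance — status full-time ✗ (requires part-time) → not eligible.
Identity Protection Plan — status full-time ✓ (not excluded); service 61 weeks ≥ 180 days ✓; dept Operations ✗ → not eligible.
Mental Health Benefit — status full-time ✓; site Portland ✗ (not Pune) → not eligible.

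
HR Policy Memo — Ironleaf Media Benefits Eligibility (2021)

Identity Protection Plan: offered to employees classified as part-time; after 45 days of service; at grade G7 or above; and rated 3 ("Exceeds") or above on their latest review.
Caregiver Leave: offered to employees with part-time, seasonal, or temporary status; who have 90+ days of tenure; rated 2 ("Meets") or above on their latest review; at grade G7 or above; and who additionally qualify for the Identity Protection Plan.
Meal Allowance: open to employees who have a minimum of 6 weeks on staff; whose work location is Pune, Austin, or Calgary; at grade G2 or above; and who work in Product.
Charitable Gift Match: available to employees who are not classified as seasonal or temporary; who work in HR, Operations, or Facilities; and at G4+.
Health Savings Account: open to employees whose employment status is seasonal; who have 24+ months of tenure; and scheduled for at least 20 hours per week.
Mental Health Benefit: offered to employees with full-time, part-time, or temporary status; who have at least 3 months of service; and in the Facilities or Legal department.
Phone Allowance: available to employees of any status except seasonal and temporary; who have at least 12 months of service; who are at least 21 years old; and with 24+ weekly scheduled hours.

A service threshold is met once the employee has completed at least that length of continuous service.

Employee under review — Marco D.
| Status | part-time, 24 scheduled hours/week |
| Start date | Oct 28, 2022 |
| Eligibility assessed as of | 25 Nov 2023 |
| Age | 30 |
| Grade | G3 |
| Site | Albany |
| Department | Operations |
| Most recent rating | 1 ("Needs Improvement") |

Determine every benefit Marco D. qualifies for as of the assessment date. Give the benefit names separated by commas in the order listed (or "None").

Phone Allowance

Service from Oct 28, 2022 to 25 Nov 2023: 393 days.
Identity Protection Plan — status part-time ✓; service 393 days ≥ 45 days ✓; grade G3 < G7 ✗ → not eligible.
Caregiver Leave — status part-time ✓; service 393 days ≥ 90 days ✓; rating 1 < 2 ✗ → not eligible.
Meal Allowance — service 393 days ≥ 6 weeks (≈42 days) ✓; site Albany ✗ (not Pune, Austin, or Calgary) → not eligible.
Charitable Gift Match — status part-time ✓ (not excluded); dept Operations ✓; grade G3 < G4 ✗ → not eligible.
Health Savings Account — status part-time ✗ (requires seasonal) → not eligible.
Mental Health Benefit — status part-time ✓; service 393 days ≥ 3 months (≈90 days) ✓; dept Operations ✗ → not eligible.
Phone Allowance — status part-time ✓ (not excluded); service 393 days ≥ 12 months (≈360 days) ✓; age 30 ≥ 21 ✓; 24 hrs/wk ≥ 24 ✓ → eligible.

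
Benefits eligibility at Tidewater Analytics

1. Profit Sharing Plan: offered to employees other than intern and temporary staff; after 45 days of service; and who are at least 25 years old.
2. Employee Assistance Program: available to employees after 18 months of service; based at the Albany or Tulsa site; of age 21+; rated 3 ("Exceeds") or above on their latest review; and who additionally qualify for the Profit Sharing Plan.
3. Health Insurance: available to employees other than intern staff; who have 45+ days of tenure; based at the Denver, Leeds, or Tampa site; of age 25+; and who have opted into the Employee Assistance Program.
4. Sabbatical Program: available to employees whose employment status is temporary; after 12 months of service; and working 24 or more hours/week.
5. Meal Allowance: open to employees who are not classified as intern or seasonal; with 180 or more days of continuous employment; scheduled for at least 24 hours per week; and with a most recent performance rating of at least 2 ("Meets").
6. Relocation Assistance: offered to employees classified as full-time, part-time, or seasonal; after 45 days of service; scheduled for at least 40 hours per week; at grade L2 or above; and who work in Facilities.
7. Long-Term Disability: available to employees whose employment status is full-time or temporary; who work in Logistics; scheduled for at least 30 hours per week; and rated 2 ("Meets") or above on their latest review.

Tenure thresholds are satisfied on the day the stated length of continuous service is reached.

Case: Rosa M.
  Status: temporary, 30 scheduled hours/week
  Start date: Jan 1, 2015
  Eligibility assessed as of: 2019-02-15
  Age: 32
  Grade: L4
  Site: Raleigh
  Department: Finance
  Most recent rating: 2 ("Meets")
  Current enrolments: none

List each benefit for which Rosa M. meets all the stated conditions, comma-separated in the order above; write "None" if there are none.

Service from Jan 1, 2015 to 2019-02-15: 1506 days.
Profit Sharing Plan — status temporary ✗ (excluded) → not eligible.
Employee Assistance Program — service 1506 days ≥ 18 months (≈540 days) ✓; site Raleigh ✗ (not Albany or Tulsa) → not eligible.
Health Insurance — status temporary ✓ (not excluded); service 1506 days ≥ 45 days ✓; site Raleigh ✗ (not Denver, Leeds, or Tampa) → not eligible.
Sabbatical Program — status temporary ✓; service 1506 days ≥ 12 months (≈360 days) ✓; 30 hrs/wk ≥ 24 ✓ → eligible.
Meal Allowance — status temporary ✓ (not excluded); service 1506 days ≥ 180 days ✓; 30 hrs/wk ≥ 24 ✓; rating 2 ≥ 2 ✓ → eligible.
Relocation Assistance — status temporary ✗ (requires full-time, part-time, or seasonal) → not eligible.
Long-Term Disability — status temporary ✓; dept Finance ✗ → not eligible.

Sabbatical Program, Meal Allowance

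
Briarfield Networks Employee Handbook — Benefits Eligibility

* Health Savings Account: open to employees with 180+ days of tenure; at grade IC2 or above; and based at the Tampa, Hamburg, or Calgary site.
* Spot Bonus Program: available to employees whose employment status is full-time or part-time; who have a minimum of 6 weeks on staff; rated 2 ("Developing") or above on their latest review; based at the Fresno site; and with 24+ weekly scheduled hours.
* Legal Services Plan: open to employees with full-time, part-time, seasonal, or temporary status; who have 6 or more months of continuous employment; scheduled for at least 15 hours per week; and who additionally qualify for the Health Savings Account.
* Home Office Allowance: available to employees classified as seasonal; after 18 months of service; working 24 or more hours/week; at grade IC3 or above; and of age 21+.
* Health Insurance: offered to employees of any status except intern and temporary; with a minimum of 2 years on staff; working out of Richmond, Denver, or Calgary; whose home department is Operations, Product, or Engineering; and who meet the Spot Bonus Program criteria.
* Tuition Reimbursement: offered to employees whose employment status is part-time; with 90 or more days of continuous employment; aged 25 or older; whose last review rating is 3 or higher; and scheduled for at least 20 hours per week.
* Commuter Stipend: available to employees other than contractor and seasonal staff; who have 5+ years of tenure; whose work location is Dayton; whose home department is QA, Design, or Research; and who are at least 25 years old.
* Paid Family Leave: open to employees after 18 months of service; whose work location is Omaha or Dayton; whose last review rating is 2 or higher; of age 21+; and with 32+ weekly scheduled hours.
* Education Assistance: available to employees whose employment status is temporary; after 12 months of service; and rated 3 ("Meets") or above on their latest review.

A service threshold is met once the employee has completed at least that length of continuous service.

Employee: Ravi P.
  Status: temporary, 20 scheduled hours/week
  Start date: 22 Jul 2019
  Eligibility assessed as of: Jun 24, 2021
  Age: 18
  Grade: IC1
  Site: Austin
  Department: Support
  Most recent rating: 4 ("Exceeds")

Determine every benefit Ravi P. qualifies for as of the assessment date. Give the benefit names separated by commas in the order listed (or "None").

Service from 22 Jul 2019 to Jun 24, 2021: 703 days.
Health Savings Account — service 703 days ≥ 180 days ✓; grade IC1 < IC2 ✗ → not eligible.
Spot Bonus Program — status temporary ✗ (requires full-time or part-time) → not eligible.
Legal Services Plan — status temporary ✓; service 703 days ≥ 6 months (≈180 days) ✓; 20 hrs/wk ≥ 15 ✓; not eligible for Health Savings Account ✗ → not eligible.
Home Office Allowance — status temporary ✗ (requires seasonal) → not eligible.
Health Insurance — status temporary ✗ (excluded) → not eligible.
Tuition Reimbursement — status temporary ✗ (requires part-time) → not eligible.
Commuter Stipend — status temporary ✓ (not excluded); service 703 days < 5 years (≈1825 days) ✗ → not eligible.
Paid Family Leave — service 703 days ≥ 18 months (≈540 days) ✓; site Austin ✗ (not Omaha or Dayton) → not eligible.
Education Assistance — status temporary ✓; service 703 days ≥ 12 months (≈360 days) ✓; rating 4 ≥ 3 ✓ → eligible.

Education Assistance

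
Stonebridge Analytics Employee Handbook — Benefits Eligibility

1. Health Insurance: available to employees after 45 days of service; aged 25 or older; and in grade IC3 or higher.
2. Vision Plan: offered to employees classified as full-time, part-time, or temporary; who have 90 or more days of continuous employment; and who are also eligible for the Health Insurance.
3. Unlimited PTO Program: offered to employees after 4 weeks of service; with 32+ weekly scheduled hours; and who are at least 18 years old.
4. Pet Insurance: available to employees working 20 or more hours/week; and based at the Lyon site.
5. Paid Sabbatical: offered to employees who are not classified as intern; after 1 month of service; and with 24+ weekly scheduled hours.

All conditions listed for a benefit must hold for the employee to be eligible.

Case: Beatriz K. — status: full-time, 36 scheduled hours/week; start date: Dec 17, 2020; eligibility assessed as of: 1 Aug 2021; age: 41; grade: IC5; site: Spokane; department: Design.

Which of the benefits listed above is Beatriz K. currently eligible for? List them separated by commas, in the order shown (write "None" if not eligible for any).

Health Insurance, Vision Plan, Unlimited PTO Program, Paid Sabbatical

Service from Dec 17, 2020 to 1 Aug 2021: 227 days.
Health Insurance — service 227 days ≥ 45 days ✓; age 41 ≥ 25 ✓; grade IC5 ≥ IC3 ✓ → eligible.
Vision Plan — status full-time ✓; service 227 days ≥ 90 days ✓; eligible for Health Insurance ✓ → eligible.
Unlimited PTO Program — service 227 days ≥ 4 weeks (≈28 days) ✓; 36 hrs/wk ≥ 32 ✓; age 41 ≥ 18 ✓ → eligible.
Pet Insurance — 36 hrs/wk ≥ 20 ✓; site Spokane ✗ (not Lyon) → not eligible.
Paid Sabbatical — status full-time ✓ (not excluded); service 227 days ≥ 1 month (≈30 days) ✓; 36 hrs/wk ≥ 24 ✓ → eligible.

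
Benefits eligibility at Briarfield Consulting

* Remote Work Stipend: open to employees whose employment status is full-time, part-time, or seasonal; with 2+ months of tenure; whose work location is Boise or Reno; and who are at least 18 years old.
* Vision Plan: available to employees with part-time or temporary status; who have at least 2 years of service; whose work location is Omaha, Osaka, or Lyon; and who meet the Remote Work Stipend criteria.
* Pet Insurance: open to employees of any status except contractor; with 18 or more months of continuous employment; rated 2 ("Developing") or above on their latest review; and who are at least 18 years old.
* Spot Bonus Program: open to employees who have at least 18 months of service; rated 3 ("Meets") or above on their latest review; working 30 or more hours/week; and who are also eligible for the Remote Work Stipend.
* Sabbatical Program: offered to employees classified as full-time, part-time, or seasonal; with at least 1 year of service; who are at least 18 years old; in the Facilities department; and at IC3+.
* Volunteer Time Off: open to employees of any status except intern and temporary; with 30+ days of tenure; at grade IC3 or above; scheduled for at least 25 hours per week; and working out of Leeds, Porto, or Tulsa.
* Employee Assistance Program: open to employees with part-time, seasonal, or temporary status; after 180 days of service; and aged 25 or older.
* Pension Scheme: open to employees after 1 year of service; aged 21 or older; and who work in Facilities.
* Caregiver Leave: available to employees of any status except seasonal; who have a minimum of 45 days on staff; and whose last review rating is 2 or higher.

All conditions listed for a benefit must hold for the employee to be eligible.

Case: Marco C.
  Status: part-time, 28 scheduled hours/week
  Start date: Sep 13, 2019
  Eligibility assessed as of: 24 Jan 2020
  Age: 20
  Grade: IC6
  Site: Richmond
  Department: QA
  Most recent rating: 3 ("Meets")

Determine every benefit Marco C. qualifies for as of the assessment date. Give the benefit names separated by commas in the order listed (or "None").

Service from Sep 13, 2019 to 24 Jan 2020: 133 days.
Remote Work Stipend — status part-time ✓; service 133 days ≥ 2 months (≈60 days) ✓; site Richmond ✗ (not Boise or Reno) → not eligible.
Vision Plan — status part-time ✓; service 133 days < 2 years (≈730 days) ✗ → not eligible.
Pet Insurance — status part-time ✓ (not excluded); service 133 days < 18 months (≈540 days) ✗ → not eligible.
Spot Bonus Program — service 133 days < 18 months (≈540 days) ✗ → not eligible.
Sabbatical Program — status part-time ✓; service 133 days < 1 year (≈365 days) ✗ → not eligible.
Volunteer Time Off — status part-time ✓ (not excluded); service 133 days ≥ 30 days ✓; grade IC6 ≥ IC3 ✓; 28 hrs/wk ≥ 25 ✓; site Richmond ✗ (not Leeds, Porto, or Tulsa) → not eligible.
Employee Assistance Program — status part-time ✓; service 133 days < 180 days ✗ → not eligible.
Pension Scheme — service 133 days < 1 year (≈365 days) ✗ → not eligible.
Caregiver Leave — status part-time ✓ (not excluded); service 133 days ≥ 45 days ✓; rating 3 ≥ 2 ✓ → eligible.

Caregiver Leave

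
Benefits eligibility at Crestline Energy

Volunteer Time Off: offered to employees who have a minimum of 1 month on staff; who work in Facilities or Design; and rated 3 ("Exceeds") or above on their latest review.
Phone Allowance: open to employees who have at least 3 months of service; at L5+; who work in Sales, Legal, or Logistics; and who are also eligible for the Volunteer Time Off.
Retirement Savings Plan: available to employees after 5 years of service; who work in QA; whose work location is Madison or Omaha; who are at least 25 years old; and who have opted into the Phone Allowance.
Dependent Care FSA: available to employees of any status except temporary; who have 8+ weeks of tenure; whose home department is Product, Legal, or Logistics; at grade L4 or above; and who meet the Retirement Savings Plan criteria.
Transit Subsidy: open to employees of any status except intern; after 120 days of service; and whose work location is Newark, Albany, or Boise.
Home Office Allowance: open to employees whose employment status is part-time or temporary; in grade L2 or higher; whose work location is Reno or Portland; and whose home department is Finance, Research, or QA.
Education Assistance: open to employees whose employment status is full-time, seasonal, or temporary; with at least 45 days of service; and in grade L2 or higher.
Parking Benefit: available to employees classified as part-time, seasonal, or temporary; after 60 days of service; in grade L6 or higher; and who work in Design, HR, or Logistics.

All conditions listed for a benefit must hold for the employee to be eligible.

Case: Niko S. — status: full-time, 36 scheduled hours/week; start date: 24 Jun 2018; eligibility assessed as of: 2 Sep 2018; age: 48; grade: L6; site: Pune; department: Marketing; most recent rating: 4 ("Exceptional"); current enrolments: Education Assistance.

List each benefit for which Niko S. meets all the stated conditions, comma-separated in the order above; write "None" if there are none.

Education Assistance

Service from 24 Jun 2018 to 2 Sep 2018: 70 days.
Volunteer Time Off — service 70 days ≥ 1 month (≈30 days) ✓; dept Marketing ✗ → not eligible.
Phone Allowance — service 70 days < 3 months (≈90 days) ✗ → not eligible.
Retirement Savings Plan — service 70 days < 5 years (≈1825 days) ✗ → not eligible.
Dependent Care FSA — status full-time ✓ (not excluded); service 70 days ≥ 8 weeks (≈56 days) ✓; dept Marketing ✗ → not eligible.
Transit Subsidy — status full-time ✓ (not excluded); service 70 days < 120 days ✗ → not eligible.
Home Office Allowance — status full-time ✗ (requires part-time or temporary) → not eligible.
Education Assistance — status full-time ✓; service 70 days ≥ 45 days ✓; grade L6 ≥ L2 ✓ → eligible.
Parking Benefit — status full-time ✗ (requires part-time, seasonal, or temporary) → not eligible.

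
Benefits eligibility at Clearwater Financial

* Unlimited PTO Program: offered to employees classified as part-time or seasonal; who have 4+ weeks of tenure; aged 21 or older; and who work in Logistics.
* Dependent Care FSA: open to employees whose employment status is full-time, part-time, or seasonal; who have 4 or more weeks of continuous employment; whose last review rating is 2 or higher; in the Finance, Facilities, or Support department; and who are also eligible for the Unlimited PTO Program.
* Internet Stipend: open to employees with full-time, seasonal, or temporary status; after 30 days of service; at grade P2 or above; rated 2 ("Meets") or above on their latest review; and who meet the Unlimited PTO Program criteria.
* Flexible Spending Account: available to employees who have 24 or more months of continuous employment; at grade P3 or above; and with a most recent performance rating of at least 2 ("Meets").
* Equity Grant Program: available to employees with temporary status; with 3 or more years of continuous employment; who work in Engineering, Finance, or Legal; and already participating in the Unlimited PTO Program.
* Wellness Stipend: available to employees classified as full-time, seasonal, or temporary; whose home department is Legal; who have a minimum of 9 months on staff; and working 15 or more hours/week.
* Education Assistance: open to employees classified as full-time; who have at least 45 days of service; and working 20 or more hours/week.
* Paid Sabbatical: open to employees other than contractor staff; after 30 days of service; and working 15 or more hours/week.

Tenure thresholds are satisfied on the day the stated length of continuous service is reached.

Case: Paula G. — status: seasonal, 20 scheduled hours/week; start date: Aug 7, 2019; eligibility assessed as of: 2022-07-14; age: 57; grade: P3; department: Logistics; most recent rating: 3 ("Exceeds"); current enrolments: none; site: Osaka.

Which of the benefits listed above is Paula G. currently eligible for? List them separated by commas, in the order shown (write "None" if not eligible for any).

Service from Aug 7, 2019 to 2022-07-14: 1072 days.
Unlimited PTO Program — status seasonal ✓; service 1072 days ≥ 4 weeks (≈28 days) ✓; age 57 ≥ 21 ✓; dept Logistics ✓ → eligible.
Dependent Care FSA — status seasonal ✓; service 1072 days ≥ 4 weeks (≈28 days) ✓; rating 3 ≥ 2 ✓; dept Logistics ✗ → not eligible.
Internet Stipend — status seasonal ✓; service 1072 days ≥ 30 days ✓; grade P3 ≥ P2 ✓; rating 3 ≥ 2 ✓; eligible for Unlimited PTO Program ✓ → eligible.
Flexible Spending Account — service 1072 days ≥ 24 months (≈720 days) ✓; grade P3 ≥ P3 ✓; rating 3 ≥ 2 ✓ → eligible.
Equity Grant Program — status seasonal ✗ (requires temporary) → not eligible.
Wellness Stipend — status seasonal ✓; dept Logistics ✗ → not eligible.
Education Assistance — status seasonal ✗ (requires full-time) → not eligible.
Paid Sabbatical — status seasonal ✓ (not excluded); service 1072 days ≥ 30 days ✓; 20 hrs/wk ≥ 15 ✓ → eligible.

Unlimited PTO Program, Internet Stipend, Flexible Spending Account, Paid Sabbatical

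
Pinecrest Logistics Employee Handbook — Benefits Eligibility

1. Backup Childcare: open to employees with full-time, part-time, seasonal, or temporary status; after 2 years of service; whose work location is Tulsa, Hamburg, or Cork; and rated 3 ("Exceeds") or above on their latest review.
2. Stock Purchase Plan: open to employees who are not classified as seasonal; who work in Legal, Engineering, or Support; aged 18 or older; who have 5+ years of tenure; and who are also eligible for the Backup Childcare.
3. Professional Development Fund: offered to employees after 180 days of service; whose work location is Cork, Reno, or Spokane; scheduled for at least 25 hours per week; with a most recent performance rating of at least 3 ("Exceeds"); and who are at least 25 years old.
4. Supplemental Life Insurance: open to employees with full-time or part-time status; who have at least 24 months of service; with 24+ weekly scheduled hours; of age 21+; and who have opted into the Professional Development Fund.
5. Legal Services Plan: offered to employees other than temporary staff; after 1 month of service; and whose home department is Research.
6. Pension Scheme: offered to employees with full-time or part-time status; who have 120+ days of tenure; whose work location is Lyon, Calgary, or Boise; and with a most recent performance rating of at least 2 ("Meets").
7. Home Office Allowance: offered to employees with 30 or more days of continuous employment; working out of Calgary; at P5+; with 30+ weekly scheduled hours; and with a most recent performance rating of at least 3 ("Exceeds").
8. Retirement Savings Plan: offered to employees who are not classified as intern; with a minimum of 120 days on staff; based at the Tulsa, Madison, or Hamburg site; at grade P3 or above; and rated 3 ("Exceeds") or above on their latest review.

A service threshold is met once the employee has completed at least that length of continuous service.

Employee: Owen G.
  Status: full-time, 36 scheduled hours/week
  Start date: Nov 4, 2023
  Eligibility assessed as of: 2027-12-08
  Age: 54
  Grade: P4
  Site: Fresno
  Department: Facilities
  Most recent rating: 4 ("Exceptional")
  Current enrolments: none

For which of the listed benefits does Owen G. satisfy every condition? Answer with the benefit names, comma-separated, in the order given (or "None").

Service from Nov 4, 2023 to 2027-12-08: 1495 days.
Backup Childcare — status full-time ✓; service 1495 days ≥ 2 years (≈730 days) ✓; site Fresno ✗ (not Tulsa, Hamburg, or Cork) → not eligible.
Stock Purchase Plan — status full-time ✓ (not excluded); dept Facilities ✗ → not eligible.
Professional Development Fund — service 1495 days ≥ 180 days ✓; site Fresno ✗ (not Cork, Reno, or Spokane) → not eligible.
Supplemental Life Insurance — status full-time ✓; service 1495 days ≥ 24 months (≈720 days) ✓; 36 hrs/wk ≥ 24 ✓; age 54 ≥ 21 ✓; not enrolled in Professional Development Fund ✗ → not eligible.
Legal Services Plan — status full-time ✓ (not excluded); service 1495 days ≥ 1 month (≈30 days) ✓; dept Facilities ✗ → not eligible.
Pension Scheme — status full-time ✓; service 1495 days ≥ 120 days ✓; site Fresno ✗ (not Lyon, Calgary, or Boise) → not eligible.
Home Office Allowance — service 1495 days ≥ 30 days ✓; site Fresno ✗ (not Calgary) → not eligible.
Retirement Savings Plan — status full-time ✓ (not excluded); service 1495 days ≥ 120 days ✓; site Fresno ✗ (not Tulsa, Madison, or Hamburg) → not eligible.

None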